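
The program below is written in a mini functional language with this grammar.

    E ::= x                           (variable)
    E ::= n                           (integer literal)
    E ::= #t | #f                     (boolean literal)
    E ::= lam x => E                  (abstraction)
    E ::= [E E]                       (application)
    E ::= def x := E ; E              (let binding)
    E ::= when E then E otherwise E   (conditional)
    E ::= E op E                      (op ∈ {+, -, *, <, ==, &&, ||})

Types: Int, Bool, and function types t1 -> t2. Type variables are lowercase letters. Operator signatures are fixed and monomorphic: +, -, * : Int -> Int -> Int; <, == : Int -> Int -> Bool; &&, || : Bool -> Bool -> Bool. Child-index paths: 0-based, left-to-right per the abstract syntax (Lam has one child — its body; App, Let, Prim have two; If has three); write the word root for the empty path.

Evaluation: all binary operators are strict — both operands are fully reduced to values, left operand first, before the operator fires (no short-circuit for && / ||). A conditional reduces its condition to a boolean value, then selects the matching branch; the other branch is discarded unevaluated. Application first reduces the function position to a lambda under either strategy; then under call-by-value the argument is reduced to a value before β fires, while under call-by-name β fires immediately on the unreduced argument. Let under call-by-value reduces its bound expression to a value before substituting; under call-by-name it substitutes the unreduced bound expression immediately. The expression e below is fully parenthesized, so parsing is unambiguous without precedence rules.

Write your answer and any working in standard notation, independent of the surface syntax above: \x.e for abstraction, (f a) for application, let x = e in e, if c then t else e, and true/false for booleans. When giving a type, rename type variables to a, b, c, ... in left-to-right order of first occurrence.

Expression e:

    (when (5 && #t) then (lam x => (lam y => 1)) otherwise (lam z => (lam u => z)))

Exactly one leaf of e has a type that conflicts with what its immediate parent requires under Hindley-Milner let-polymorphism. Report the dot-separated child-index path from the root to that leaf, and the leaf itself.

Answer: 0.0 : 5

Working:
  unify Int ~ Bool
  FAIL: mismatch Int ~ Bool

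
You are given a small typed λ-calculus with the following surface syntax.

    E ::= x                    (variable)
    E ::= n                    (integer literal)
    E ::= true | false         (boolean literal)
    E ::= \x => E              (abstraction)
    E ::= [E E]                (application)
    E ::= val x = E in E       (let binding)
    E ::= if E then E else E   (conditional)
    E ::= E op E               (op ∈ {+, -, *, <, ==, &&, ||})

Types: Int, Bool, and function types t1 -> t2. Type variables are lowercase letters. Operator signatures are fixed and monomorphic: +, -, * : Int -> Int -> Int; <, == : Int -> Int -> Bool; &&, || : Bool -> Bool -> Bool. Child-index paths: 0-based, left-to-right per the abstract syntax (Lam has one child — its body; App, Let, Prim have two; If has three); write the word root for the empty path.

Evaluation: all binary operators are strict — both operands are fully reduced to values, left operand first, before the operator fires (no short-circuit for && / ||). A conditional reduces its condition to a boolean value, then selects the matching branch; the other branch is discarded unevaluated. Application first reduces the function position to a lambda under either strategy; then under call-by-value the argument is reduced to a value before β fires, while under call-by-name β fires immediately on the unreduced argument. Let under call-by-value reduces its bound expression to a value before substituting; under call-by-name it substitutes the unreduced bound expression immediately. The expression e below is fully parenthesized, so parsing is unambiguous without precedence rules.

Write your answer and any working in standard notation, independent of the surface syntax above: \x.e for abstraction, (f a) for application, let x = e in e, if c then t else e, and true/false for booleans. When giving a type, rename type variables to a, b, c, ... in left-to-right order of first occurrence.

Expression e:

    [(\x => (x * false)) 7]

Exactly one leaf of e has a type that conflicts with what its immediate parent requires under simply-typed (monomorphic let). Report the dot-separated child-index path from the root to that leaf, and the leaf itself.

Answer: 0.0.1 : false

Derivation:
x : a
  unify a ~ Int
  unify Bool ~ Int
  FAIL: mismatch Bool ~ Int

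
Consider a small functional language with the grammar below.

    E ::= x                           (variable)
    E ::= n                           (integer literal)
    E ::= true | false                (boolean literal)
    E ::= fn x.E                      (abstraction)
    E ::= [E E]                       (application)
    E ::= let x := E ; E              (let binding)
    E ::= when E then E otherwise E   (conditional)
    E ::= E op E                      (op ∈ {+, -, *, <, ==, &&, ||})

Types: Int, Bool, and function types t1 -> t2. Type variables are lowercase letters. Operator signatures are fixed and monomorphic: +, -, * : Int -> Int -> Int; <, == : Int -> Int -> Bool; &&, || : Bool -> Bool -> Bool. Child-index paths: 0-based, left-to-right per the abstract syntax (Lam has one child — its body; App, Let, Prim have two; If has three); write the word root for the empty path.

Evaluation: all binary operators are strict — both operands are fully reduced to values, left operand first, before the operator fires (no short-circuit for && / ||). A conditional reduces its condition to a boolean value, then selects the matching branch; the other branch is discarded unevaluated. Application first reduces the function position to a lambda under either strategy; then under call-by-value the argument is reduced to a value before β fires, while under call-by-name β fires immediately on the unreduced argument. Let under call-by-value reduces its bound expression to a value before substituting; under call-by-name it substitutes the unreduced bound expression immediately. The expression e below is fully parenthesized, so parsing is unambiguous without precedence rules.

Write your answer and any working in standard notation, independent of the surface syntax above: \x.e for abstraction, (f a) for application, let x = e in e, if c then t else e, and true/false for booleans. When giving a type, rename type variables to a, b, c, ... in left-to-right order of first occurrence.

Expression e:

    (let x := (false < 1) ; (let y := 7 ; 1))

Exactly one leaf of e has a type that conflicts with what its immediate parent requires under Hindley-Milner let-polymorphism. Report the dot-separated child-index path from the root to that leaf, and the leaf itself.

Answer: 0.0 : false

Working:
  unify Bool ~ Int
  FAIL: mismatch Bool ~ Int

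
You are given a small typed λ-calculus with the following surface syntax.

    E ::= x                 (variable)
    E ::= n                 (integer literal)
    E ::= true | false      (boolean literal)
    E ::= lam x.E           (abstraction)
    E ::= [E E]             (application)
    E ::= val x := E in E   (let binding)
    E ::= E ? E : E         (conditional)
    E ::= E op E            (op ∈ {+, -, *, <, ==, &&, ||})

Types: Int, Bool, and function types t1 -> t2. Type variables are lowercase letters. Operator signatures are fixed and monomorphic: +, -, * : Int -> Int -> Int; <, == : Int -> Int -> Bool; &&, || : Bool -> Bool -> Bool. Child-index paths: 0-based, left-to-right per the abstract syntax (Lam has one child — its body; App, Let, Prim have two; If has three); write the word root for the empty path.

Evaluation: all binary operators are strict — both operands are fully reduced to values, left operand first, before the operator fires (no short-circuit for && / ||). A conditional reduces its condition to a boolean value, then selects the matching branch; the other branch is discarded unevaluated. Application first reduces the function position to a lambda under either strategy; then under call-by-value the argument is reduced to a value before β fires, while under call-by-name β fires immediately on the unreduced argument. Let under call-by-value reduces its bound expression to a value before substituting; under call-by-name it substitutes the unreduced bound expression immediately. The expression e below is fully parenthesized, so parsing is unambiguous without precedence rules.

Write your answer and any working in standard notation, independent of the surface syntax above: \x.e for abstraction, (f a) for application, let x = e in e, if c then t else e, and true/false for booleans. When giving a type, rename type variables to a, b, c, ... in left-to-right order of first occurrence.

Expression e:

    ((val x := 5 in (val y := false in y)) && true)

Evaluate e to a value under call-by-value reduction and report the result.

Derivation:
step 0: ((let x = 5 in (let y = false in y)) && true)
step 1: [let@0] ((let y = false in y) && true)
step 2: [let@0] (false && true)
step 3: [delta@root] false

Answer: false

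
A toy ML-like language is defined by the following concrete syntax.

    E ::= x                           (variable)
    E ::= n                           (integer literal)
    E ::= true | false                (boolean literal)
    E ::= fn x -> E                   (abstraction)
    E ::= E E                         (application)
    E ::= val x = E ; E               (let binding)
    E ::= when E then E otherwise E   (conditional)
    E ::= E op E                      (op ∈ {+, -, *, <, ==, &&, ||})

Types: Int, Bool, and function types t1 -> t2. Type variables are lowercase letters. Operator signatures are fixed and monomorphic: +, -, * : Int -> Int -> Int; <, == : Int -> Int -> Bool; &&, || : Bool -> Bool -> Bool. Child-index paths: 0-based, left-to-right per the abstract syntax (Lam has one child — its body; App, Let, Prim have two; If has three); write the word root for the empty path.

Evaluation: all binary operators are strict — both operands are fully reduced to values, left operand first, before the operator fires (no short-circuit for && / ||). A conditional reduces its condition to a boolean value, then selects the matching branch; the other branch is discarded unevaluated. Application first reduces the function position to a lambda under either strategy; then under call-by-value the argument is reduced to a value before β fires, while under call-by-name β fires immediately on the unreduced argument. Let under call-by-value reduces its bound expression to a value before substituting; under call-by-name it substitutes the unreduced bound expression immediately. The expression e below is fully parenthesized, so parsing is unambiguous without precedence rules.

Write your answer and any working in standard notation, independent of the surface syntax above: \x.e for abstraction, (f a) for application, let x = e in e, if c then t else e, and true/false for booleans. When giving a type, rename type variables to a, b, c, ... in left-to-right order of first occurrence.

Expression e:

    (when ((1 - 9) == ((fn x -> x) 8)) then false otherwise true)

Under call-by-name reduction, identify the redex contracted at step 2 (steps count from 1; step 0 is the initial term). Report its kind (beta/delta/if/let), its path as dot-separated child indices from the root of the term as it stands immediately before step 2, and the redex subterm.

Answer: beta at 0.1 : ((\x.x) 8)

Working:
step 0: (if ((1 - 9) == ((\x.x) 8)) then false else true)
step 1: [delta@0.0] (if (-8 == ((\x.x) 8)) then false else true)
step 2: [beta@0.1] (if (-8 == 8) then false else true)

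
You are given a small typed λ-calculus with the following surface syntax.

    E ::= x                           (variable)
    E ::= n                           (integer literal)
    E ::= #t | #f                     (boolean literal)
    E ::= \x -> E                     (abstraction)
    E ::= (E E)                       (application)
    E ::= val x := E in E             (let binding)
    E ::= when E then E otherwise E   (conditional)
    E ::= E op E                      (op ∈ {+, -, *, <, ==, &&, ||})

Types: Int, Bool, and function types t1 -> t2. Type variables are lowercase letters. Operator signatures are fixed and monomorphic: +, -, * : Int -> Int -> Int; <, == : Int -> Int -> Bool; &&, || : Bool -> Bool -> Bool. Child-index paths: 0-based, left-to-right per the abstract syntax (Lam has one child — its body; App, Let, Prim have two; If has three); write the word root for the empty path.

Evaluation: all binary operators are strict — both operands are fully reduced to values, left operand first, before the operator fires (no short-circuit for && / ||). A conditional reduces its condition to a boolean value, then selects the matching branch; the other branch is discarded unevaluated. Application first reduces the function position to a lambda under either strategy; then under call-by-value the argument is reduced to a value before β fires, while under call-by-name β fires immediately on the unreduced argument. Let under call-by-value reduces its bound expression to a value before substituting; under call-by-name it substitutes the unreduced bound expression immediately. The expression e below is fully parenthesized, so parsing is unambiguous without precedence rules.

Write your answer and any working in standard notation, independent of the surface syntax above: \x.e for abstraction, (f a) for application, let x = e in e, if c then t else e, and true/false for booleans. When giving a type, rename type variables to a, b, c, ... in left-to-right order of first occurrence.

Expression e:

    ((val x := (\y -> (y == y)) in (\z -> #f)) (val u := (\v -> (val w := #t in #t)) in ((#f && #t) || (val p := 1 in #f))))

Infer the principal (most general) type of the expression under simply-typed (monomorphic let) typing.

Answer: Bool

Working:
y : a
  unify a ~ Int
y : Int
  unify Int ~ Int
\y._ : Int -> Bool
let x : Int -> Bool
\z._ : b -> Bool
let w : Bool
\v._ : c -> Bool
let u : c -> Bool
  unify Bool ~ Bool
  unify Bool ~ Bool
  unify Bool ~ Bool
let p : Int
  unify Bool ~ Bool
  unify b -> Bool ~ Bool -> d
  unify b ~ Bool
  unify Bool ~ d
_ _ : Bool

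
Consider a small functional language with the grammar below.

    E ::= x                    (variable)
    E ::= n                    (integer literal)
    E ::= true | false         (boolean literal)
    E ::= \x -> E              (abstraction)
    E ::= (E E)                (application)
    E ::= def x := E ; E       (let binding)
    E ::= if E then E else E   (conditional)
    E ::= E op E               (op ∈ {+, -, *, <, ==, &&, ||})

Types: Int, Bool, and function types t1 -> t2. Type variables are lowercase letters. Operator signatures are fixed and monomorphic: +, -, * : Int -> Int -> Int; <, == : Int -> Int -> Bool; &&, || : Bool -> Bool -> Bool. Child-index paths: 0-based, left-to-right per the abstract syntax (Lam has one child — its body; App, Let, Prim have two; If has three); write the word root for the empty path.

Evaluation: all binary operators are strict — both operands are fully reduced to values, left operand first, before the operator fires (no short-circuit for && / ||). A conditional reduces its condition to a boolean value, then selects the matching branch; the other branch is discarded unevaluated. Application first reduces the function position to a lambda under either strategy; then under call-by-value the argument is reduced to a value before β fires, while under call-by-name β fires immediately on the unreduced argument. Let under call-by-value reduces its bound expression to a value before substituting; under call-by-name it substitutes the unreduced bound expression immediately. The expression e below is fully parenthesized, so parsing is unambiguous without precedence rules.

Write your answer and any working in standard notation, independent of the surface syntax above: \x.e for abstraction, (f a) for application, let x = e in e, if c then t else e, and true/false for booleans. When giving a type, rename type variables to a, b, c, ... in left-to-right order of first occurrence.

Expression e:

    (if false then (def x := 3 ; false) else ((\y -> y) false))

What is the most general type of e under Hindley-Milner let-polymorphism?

Derivation:
  unify Bool ~ Bool
let x : Int
y : a
\y._ : a -> a
  unify a -> a ~ Bool -> b
  unify a ~ Bool
  unify Bool ~ b
_ _ : Bool
  unify Bool ~ Bool

Answer: Bool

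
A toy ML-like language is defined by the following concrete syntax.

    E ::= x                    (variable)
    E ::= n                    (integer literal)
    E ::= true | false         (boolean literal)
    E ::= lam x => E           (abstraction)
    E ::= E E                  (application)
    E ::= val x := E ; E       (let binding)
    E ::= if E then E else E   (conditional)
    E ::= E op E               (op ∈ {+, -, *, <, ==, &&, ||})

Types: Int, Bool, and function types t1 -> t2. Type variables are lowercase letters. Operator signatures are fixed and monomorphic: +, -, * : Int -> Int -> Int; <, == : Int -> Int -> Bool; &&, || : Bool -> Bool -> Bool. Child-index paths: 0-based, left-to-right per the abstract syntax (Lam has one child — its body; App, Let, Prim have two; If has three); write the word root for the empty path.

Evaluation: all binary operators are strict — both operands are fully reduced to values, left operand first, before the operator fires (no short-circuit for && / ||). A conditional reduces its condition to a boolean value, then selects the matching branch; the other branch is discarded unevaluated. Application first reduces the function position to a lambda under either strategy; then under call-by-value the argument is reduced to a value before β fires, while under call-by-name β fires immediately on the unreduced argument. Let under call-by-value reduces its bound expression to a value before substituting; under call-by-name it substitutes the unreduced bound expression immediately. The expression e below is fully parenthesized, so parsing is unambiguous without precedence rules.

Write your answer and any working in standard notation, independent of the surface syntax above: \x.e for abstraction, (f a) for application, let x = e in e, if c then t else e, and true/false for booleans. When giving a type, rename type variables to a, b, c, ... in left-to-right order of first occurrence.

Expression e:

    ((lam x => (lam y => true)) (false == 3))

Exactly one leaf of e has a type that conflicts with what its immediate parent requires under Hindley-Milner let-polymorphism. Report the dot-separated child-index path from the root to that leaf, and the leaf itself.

Answer: 1.0 : false

Derivation:
\y._ : b -> Bool
\x._ : a -> b -> Bool
  unify Bool ~ Int
  FAIL: mismatch Bool ~ Int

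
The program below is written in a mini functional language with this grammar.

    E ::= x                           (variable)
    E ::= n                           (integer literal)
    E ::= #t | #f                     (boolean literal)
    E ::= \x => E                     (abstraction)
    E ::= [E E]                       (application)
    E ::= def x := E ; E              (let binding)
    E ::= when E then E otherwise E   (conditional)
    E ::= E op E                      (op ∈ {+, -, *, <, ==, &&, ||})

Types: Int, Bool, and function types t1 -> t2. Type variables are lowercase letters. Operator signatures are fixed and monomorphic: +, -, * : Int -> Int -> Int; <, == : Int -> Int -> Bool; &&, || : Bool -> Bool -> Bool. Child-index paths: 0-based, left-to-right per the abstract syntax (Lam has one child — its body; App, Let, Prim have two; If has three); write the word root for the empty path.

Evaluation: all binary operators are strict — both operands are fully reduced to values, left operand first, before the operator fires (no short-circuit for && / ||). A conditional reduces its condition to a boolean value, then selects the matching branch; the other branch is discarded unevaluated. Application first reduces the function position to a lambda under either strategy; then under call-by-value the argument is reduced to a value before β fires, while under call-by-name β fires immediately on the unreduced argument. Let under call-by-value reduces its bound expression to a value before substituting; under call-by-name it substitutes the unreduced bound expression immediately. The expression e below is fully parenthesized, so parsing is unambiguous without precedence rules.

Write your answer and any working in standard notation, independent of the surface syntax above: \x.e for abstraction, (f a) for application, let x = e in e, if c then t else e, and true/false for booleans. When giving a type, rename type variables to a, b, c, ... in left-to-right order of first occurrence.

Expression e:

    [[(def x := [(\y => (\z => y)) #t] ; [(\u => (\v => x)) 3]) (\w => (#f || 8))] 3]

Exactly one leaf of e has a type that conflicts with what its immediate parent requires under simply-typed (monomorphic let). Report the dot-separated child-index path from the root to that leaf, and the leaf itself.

Derivation:
y : a
\z._ : b -> a
\y._ : a -> b -> a
  unify a -> b -> a ~ Bool -> c
  unify a ~ Bool
  unify b -> Bool ~ c
_ _ : b -> Bool
let x : b -> Bool
x : b -> Bool
\v._ : e -> b -> Bool
\u._ : d -> e -> b -> Bool
  unify d -> e -> b -> Bool ~ Int -> f
  unify d ~ Int
  unify e -> b -> Bool ~ f
_ _ : e -> b -> Bool
  unify Bool ~ Bool
  unify Int ~ Bool
  FAIL: mismatch Int ~ Bool

Answer: 0.1.0.1 : 8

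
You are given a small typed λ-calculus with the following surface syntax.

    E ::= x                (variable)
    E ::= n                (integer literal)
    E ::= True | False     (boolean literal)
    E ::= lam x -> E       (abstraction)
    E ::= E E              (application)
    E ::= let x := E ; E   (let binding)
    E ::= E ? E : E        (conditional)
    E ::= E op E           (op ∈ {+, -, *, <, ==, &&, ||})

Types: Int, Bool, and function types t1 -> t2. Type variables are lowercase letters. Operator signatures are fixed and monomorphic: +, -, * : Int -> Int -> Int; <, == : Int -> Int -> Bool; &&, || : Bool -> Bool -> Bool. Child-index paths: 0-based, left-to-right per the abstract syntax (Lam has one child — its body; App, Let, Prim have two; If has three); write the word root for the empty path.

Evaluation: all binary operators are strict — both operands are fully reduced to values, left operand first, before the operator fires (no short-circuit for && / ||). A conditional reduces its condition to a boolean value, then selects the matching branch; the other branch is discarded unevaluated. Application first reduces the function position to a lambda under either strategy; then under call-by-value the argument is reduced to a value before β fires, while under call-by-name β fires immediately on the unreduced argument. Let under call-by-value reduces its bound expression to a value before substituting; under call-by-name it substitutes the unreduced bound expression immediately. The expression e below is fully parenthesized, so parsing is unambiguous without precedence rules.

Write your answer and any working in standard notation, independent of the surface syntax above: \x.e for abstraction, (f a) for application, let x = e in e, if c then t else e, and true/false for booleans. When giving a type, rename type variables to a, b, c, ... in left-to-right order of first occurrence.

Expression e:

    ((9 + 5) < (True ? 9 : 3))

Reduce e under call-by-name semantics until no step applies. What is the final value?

Answer: false

Derivation:
step 0: ((9 + 5) < (if true then 9 else 3))
step 1: [delta@0] (14 < (if true then 9 else 3))
step 2: [if@1] (14 < 9)
step 3: [delta@root] false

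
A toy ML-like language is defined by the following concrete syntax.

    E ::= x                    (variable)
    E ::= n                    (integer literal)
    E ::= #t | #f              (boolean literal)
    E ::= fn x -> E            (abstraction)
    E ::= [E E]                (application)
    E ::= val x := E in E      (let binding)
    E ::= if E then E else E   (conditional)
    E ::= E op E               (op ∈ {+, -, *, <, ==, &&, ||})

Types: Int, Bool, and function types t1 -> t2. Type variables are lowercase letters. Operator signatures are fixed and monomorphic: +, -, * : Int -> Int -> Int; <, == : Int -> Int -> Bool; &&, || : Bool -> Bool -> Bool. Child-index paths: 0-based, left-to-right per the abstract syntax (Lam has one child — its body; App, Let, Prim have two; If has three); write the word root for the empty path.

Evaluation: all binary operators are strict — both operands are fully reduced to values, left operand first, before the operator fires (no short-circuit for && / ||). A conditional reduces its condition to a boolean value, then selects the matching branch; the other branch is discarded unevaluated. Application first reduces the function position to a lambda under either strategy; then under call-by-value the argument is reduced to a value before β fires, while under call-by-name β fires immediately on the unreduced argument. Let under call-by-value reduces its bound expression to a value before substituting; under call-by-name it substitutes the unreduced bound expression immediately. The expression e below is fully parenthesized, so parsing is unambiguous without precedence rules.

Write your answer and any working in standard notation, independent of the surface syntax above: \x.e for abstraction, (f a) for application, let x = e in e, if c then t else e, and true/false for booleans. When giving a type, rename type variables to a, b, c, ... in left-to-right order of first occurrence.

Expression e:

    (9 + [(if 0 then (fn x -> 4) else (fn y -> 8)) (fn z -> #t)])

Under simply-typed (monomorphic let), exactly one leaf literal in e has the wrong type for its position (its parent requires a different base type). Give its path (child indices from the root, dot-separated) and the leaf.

Answer: 1.0.0 : 0

Derivation:
  unify Int ~ Int
  unify Int ~ Bool
  FAIL: mismatch Int ~ Bool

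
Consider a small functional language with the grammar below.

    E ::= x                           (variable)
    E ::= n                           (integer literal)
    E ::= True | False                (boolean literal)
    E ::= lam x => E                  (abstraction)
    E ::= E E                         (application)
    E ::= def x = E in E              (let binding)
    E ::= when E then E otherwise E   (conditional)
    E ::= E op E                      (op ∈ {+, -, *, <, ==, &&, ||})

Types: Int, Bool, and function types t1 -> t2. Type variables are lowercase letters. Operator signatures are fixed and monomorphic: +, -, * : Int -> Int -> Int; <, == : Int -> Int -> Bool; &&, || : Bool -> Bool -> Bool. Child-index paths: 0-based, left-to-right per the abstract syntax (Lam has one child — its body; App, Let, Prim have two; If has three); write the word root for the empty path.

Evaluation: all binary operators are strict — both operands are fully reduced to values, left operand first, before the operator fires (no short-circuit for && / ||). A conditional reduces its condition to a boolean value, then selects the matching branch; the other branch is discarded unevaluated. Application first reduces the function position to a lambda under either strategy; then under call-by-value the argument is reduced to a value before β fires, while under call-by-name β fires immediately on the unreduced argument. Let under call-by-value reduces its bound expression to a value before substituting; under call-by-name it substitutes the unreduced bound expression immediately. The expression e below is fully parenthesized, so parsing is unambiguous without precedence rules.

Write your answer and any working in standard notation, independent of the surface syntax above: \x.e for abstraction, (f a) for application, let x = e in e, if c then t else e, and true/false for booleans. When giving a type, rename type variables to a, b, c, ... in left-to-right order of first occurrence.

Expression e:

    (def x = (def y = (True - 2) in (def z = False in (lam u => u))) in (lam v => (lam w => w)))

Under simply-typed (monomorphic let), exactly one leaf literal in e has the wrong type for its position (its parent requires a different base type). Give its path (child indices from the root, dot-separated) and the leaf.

Working:
  unify Bool ~ Int
  FAIL: mismatch Bool ~ Int

Answer: 0.0.0 : true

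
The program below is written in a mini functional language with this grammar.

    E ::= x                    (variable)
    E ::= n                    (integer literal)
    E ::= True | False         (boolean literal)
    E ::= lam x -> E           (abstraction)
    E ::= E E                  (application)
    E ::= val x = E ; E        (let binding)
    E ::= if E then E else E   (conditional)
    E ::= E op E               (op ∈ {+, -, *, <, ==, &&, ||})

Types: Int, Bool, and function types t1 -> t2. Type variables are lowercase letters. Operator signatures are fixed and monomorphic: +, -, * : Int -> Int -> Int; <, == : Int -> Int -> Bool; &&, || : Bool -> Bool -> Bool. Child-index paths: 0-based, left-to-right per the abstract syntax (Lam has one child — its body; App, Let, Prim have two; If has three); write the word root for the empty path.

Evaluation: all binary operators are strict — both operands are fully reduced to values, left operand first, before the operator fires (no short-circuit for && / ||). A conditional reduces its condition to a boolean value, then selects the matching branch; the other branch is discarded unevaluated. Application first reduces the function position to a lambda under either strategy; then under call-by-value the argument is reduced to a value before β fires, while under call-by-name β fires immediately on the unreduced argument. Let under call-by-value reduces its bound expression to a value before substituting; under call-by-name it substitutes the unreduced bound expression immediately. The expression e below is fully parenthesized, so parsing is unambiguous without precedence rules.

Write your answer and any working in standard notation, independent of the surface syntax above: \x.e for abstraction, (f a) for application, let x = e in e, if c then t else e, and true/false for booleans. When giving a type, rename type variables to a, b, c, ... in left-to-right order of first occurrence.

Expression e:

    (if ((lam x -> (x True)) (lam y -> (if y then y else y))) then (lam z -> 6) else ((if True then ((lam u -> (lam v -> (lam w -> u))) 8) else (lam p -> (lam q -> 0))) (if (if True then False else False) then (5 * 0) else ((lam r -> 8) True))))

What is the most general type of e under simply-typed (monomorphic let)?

Derivation:
x : a
  unify a ~ Bool -> b
_ _ : b
\x._ : (Bool -> b) -> b
y : c
  unify c ~ Bool
y : Bool
y : Bool
  unify Bool ~ Bool
\y._ : Bool -> Bool
  unify (Bool -> b) -> b ~ (Bool -> Bool) -> d
  unify Bool -> b ~ Bool -> Bool
  unify Bool ~ Bool
  unify b ~ Bool
  unify Bool ~ d
_ _ : Bool
  unify Bool ~ Bool
\z._ : e -> Int
  unify Bool ~ Bool
u : f
\w._ : h -> f
\v._ : g -> h -> f
\u._ : f -> g -> h -> f
  unify f -> g -> h -> f ~ Int -> i
  unify f ~ Int
  unify g -> h -> Int ~ i
_ _ : g -> h -> Int
\q._ : k -> Int
\p._ : j -> k -> Int
  unify g -> h -> Int ~ j -> k -> Int
  unify g ~ j
  unify h -> Int ~ k -> Int
  unify h ~ k
  unify Int ~ Int
  unify Bool ~ Bool
  unify Bool ~ Bool
  unify Bool ~ Bool
  unify Int ~ Int
  unify Int ~ Int
\r._ : l -> Int
  unify l -> Int ~ Bool -> m
  unify l ~ Bool
  unify Int ~ m
_ _ : Int
  unify Int ~ Int
  unify j -> k -> Int ~ Int -> n
  unify j ~ Int
  unify k -> Int ~ n
_ _ : k -> Int
  unify e -> Int ~ k -> Int
  unify e ~ k
  unify Int ~ Int

Answer: a -> Int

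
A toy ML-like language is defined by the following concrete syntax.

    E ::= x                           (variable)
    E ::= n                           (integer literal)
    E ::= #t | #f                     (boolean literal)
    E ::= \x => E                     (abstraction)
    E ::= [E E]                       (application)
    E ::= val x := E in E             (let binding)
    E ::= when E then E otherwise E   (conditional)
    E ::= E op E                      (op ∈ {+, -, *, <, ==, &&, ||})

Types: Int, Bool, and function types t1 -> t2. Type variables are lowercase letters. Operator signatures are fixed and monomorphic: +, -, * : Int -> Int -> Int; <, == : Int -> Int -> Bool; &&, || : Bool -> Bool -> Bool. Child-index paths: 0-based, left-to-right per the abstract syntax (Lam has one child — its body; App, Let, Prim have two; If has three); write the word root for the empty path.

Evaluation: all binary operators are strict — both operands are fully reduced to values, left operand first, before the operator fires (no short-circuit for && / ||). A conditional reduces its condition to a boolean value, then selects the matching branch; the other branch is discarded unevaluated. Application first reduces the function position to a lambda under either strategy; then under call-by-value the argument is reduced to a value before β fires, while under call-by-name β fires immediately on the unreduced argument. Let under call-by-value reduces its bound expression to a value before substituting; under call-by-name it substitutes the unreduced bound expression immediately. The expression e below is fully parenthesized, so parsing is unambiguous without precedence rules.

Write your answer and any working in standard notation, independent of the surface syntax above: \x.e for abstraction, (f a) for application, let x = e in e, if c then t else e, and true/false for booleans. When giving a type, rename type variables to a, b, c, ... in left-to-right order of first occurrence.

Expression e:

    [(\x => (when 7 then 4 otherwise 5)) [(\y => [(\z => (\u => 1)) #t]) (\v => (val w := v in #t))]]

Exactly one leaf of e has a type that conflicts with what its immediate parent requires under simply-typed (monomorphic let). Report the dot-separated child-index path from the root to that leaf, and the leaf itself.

Trace:
  unify Int ~ Bool
  FAIL: mismatch Int ~ Bool

Answer: 0.0.0 : 7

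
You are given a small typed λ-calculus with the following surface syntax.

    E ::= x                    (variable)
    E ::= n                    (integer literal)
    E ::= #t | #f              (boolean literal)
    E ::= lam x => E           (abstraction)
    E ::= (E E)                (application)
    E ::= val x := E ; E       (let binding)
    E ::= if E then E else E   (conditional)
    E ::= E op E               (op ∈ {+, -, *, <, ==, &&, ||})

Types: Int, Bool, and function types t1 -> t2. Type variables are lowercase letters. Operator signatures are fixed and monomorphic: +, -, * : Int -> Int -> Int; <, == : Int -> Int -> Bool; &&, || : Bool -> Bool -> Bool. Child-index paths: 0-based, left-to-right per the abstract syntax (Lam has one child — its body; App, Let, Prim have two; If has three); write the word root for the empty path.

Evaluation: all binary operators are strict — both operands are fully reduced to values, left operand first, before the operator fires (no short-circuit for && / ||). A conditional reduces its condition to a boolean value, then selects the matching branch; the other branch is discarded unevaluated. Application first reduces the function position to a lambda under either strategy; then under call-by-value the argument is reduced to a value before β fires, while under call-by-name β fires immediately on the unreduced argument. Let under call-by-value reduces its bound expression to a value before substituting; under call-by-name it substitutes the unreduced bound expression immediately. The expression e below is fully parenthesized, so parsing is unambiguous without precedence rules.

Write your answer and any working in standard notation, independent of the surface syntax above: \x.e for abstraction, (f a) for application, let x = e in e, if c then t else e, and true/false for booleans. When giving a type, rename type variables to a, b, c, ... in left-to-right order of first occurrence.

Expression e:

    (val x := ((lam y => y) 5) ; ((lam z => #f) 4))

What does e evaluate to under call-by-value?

Answer: false

Derivation:
step 0: (let x = ((\y.y) 5) in ((\z.false) 4))
step 1: [beta@0] (let x = 5 in ((\z.false) 4))
step 2: [let@root] ((\z.false) 4)
step 3: [beta@root] false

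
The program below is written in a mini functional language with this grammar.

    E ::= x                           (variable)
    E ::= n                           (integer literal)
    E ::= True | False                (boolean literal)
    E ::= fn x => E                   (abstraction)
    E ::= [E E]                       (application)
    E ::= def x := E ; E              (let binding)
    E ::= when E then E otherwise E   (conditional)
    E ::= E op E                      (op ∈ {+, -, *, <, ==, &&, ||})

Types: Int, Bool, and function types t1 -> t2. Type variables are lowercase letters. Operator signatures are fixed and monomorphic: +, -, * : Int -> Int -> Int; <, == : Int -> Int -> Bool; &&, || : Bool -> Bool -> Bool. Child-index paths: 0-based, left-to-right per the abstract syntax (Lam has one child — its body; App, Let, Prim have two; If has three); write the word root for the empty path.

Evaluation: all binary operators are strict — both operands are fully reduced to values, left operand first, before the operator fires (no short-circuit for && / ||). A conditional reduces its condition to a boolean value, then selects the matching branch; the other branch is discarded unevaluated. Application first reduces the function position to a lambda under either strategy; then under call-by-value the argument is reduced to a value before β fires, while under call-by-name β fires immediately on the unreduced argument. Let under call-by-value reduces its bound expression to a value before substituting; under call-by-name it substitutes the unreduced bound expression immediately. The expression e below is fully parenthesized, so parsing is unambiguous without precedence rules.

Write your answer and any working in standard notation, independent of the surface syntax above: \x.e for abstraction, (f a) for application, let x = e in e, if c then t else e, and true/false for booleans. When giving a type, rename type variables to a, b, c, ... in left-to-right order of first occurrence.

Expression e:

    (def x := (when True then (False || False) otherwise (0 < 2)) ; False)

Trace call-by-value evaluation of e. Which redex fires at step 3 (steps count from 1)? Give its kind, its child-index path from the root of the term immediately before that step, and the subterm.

Trace:
step 0: (let x = (if true then (false || false) else (0 < 2)) in false)
step 1: [if@0] (let x = (false || false) in false)
step 2: [delta@0] (let x = false in false)
step 3: [let@root] false

Answer: let at root : (let x = false in false)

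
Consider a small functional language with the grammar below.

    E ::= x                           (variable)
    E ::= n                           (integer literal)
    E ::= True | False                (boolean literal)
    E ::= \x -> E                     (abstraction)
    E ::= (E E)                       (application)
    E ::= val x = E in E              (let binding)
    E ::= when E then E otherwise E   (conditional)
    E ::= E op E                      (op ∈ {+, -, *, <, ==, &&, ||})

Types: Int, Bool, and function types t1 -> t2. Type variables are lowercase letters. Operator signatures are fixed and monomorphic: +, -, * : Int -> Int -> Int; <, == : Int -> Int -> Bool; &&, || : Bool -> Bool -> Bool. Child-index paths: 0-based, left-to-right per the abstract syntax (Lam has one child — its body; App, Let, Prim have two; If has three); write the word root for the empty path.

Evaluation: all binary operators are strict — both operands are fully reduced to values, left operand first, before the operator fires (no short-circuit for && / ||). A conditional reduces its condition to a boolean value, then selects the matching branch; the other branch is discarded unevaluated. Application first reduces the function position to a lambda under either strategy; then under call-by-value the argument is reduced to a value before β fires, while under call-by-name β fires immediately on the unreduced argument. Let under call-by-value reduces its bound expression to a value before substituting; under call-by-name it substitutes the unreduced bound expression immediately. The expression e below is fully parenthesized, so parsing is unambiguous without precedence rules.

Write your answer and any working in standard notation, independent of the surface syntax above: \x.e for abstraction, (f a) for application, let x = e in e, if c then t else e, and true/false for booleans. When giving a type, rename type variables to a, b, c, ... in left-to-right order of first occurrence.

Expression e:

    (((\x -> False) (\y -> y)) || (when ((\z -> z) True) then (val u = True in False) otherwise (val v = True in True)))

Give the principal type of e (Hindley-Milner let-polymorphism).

Trace:
\x._ : a -> Bool
y : b
\y._ : b -> b
  unify a -> Bool ~ (b -> b) -> c
  unify a ~ b -> b
  unify Bool ~ c
_ _ : Bool
  unify Bool ~ Bool
z : d
\z._ : d -> d
  unify d -> d ~ Bool -> e
  unify d ~ Bool
  unify Bool ~ e
_ _ : Bool
  unify Bool ~ Bool
let u : Bool
let v : Bool
  unify Bool ~ Bool
  unify Bool ~ Bool

Answer: Bool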